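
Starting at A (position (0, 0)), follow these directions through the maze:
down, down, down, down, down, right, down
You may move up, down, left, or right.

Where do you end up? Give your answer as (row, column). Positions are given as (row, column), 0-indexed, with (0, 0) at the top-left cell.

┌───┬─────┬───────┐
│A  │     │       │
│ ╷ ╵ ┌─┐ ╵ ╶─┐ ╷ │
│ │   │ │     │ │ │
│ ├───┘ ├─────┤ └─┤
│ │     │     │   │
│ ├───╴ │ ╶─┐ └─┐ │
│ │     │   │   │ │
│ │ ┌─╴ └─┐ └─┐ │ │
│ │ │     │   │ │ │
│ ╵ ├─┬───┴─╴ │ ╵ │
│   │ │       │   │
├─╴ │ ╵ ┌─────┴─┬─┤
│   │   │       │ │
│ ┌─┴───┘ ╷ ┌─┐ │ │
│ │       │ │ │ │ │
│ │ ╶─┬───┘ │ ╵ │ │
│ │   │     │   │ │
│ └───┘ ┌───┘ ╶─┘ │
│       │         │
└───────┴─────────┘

Following directions step by step:
Start: (0, 0)
  down: (0, 0) → (1, 0)
  down: (1, 0) → (2, 0)
  down: (2, 0) → (3, 0)
  down: (3, 0) → (4, 0)
  down: (4, 0) → (5, 0)
  right: (5, 0) → (5, 1)
  down: (5, 1) → (6, 1)
Final position: (6, 1)

Path taken:

┌───┬─────┬───────┐
│A  │     │       │
│ ╷ ╵ ┌─┐ ╵ ╶─┐ ╷ │
│↓│   │ │     │ │ │
│ ├───┘ ├─────┤ └─┤
│↓│     │     │   │
│ ├───╴ │ ╶─┐ └─┐ │
│↓│     │   │   │ │
│ │ ┌─╴ └─┐ └─┐ │ │
│↓│ │     │   │ │ │
│ ╵ ├─┬───┴─╴ │ ╵ │
│↳ ↓│ │       │   │
├─╴ │ ╵ ┌─────┴─┬─┤
│  B│   │       │ │
│ ┌─┴───┘ ╷ ┌─┐ │ │
│ │       │ │ │ │ │
│ │ ╶─┬───┘ │ ╵ │ │
│ │   │     │   │ │
│ └───┘ ┌───┘ ╶─┘ │
│       │         │
└───────┴─────────┘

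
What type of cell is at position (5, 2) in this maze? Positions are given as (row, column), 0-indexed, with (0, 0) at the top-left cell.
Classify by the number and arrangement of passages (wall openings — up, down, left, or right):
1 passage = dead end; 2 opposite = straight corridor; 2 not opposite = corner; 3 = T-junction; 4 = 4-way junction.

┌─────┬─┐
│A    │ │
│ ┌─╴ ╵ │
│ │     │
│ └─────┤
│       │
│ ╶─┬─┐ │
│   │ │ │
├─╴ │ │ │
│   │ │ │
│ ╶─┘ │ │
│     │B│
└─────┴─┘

Checking cell at (5, 2):
Number of passages: 2
Cell type: corner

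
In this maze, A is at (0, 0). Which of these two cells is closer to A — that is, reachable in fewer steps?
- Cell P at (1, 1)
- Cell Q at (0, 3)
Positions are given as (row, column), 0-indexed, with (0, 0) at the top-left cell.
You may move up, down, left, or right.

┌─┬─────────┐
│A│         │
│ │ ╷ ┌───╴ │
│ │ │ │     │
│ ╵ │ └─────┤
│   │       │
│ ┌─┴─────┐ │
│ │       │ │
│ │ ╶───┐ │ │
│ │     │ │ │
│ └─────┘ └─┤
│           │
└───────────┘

Shortest path A → P at (1, 1): 4 steps
Shortest path A → Q at (0, 3): 7 steps

P is closer (4 steps vs 7 steps).

Path to P:

┌─┬─────────┐
│A│         │
│ │ ╷ ┌───╴ │
│↓│P│ │     │
│ ╵ │ └─────┤
│↳ ↑│       │
│ ┌─┴─────┐ │
│ │       │ │
│ │ ╶───┐ │ │
│ │     │ │ │
│ └─────┘ └─┤
│           │
└───────────┘

Path to Q:

┌─┬─────────┐
│A│↱ → Q    │
│ │ ╷ ┌───╴ │
│↓│↑│ │     │
│ ╵ │ └─────┤
│↳ ↑│       │
│ ┌─┴─────┐ │
│ │       │ │
│ │ ╶───┐ │ │
│ │     │ │ │
│ └─────┘ └─┤
│           │
└───────────┘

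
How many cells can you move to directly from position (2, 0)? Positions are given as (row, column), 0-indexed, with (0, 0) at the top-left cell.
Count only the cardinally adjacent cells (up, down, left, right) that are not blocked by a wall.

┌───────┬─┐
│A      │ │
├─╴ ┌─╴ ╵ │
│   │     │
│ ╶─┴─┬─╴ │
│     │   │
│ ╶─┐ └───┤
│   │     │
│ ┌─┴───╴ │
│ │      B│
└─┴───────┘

Checking passable neighbors of (2, 0):
Neighbors: (1, 0), (3, 0), (2, 1)
Count: 3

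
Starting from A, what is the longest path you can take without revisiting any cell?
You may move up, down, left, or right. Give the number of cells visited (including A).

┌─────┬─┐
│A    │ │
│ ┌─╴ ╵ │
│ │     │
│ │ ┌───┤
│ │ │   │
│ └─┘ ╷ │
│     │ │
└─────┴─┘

Finding longest simple path using DFS:
Start: (0, 0)
Longest path visits 9 cells
Path: A → down → down → down → right → right → up → right → down

Solution:

┌─────┬─┐
│A    │ │
│ ┌─╴ ╵ │
│↓│     │
│ │ ┌───┤
│↓│ │↱ ↓│
│ └─┘ ╷ │
│↳ → ↑│B│
└─────┴─┘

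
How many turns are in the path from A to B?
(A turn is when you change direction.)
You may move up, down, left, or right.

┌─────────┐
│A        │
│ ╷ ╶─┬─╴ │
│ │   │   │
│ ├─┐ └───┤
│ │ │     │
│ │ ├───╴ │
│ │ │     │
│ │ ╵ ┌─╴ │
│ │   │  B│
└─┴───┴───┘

Directions: right, down, right, down, right, right, down, down
Number of turns: 5

Solution:

┌─────────┐
│A ↓      │
│ ╷ ╶─┬─╴ │
│ │↳ ↓│   │
│ ├─┐ └───┤
│ │ │↳ → ↓│
│ │ ├───╴ │
│ │ │    ↓│
│ │ ╵ ┌─╴ │
│ │   │  B│
└─┴───┴───┘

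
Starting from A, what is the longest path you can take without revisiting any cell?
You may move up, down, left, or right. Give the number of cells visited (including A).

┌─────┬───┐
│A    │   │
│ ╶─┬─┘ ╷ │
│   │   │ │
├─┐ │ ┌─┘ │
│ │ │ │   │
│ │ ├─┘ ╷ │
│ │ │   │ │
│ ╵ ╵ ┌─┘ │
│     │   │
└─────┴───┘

Finding longest simple path using DFS:
Start: (0, 0)
Longest path visits 17 cells
Path: A → down → right → down → down → down → right → up → right → up → right → up → up → left → down → left → down

Solution:

┌─────┬───┐
│A    │↓ ↰│
│ ╶─┬─┘ ╷ │
│↳ ↓│↓ ↲│↑│
├─┐ │ ┌─┘ │
│ │↓│B│↱ ↑│
│ │ ├─┘ ╷ │
│ │↓│↱ ↑│ │
│ ╵ ╵ ┌─┘ │
│  ↳ ↑│   │
└─────┴───┘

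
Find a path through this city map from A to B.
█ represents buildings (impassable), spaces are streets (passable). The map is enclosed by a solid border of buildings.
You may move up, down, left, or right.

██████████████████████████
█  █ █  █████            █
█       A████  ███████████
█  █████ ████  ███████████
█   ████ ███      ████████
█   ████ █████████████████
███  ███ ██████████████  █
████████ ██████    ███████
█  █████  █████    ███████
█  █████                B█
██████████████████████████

Finding the shortest path from A to B:
Movement: cardinal only
Path length: 23 steps
Directions: down → down → down → down → down → down → down → right → right → right → right → right → right → right → right → right → right → right → right → right → right → right → right

Solution:

██████████████████████████
█  █ █  █████            █
█       A████  ███████████
█  █████↓████  ███████████
█   ████↓███      ████████
█   ████↓█████████████████
███  ███↓██████████████  █
████████↓██████    ███████
█  █████↓ █████    ███████
█  █████↳→→→→→→→→→→→→→→→B█
██████████████████████████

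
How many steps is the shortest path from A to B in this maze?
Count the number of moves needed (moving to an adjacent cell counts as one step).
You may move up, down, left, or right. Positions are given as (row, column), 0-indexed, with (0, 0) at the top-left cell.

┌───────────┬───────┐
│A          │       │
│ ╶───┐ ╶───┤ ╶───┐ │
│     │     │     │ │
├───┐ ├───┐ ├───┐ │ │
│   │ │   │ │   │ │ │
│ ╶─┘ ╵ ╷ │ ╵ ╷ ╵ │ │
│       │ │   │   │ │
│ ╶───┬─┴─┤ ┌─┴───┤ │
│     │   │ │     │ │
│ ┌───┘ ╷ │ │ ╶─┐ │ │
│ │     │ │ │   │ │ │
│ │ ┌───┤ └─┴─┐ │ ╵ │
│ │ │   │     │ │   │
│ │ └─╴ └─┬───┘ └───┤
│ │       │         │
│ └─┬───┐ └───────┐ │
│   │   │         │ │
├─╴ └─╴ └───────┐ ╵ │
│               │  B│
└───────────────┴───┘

Using BFS to find shortest path:
Start: (0, 0), End: (9, 9)
Path found:
(0,0) → (0,1) → (0,2) → (0,3) → (1,3) → (1,4) → (1,5) → (2,5) → (3,5) → (3,6) → (2,6) → (2,7) → (3,7) → (3,8) → (2,8) → (1,8) → (1,7) → (1,6) → (0,6) → (0,7) → (0,8) → (0,9) → (1,9) → (2,9) → (3,9) → (4,9) → (5,9) → (6,9) → (6,8) → (5,8) → (4,8) → (4,7) → (4,6) → (5,6) → (5,7) → (6,7) → (7,7) → (7,8) → (7,9) → (8,9) → (9,9)
Number of steps: 40

Solution:

┌───────────┬───────┐
│A → → ↓    │↱ → → ↓│
│ ╶───┐ ╶───┤ ╶───┐ │
│     │↳ → ↓│↑ ← ↰│↓│
├───┐ ├───┐ ├───┐ │ │
│   │ │   │↓│↱ ↓│↑│↓│
│ ╶─┘ ╵ ╷ │ ╵ ╷ ╵ │ │
│       │ │↳ ↑│↳ ↑│↓│
│ ╶───┬─┴─┤ ┌─┴───┤ │
│     │   │ │↓ ← ↰│↓│
│ ┌───┘ ╷ │ │ ╶─┐ │ │
│ │     │ │ │↳ ↓│↑│↓│
│ │ ┌───┤ └─┴─┐ │ ╵ │
│ │ │   │     │↓│↑ ↲│
│ │ └─╴ └─┬───┘ └───┤
│ │       │    ↳ → ↓│
│ └─┬───┐ └───────┐ │
│   │   │         │↓│
├─╴ └─╴ └───────┐ ╵ │
│               │  B│
└───────────────┴───┘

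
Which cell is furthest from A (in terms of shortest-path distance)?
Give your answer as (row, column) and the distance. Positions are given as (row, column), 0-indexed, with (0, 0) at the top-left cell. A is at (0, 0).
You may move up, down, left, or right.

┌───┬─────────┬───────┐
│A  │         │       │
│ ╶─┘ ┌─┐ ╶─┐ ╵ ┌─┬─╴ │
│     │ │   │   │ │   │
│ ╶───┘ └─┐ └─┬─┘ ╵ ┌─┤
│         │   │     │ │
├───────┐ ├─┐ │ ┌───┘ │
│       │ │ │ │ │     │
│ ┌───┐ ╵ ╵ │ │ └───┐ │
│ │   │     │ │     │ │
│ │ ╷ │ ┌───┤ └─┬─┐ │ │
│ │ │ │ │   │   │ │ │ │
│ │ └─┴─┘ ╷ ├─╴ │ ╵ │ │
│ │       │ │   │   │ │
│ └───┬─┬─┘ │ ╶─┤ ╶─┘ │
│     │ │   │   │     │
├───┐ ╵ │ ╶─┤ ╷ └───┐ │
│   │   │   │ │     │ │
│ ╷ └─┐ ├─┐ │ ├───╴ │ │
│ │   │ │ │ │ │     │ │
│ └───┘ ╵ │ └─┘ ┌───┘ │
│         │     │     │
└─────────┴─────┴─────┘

Computing BFS distances from A to all cells:
Furthest cell: (5, 2)
Distance: 43 steps

Path from A to the furthest cell:

┌───┬─────────┬───────┐
│A  │↱ → ↓    │       │
│ ╶─┘ ┌─┐ ╶─┐ ╵ ┌─┬─╴ │
│↳ → ↑│ │↳ ↓│   │ │   │
│ ╶───┘ └─┐ └─┬─┘ ╵ ┌─┤
│         │↳ ↓│     │ │
├───────┐ ├─┐ │ ┌───┘ │
│       │ │ │↓│ │     │
│ ┌───┐ ╵ ╵ │ │ └───┐ │
│ │↱ ↓│     │↓│     │ │
│ │ ╷ │ ┌───┤ └─┬─┐ │ │
│ │↑│B│ │↓ ↰│↳ ↓│ │ │ │
│ │ └─┴─┘ ╷ ├─╴ │ ╵ │ │
│ │↑ ← ← ↲│↑│↓ ↲│   │ │
│ └───┬─┬─┘ │ ╶─┤ ╶─┘ │
│     │ │↱ ↑│↳ ↓│     │
├───┐ ╵ │ ╶─┤ ╷ └───┐ │
│   │   │↑ ↰│ │↳ → ↓│ │
│ ╷ └─┐ ├─┐ │ ├───╴ │ │
│ │   │ │ │↑│ │↓ ← ↲│ │
│ └───┘ ╵ │ └─┘ ┌───┘ │
│         │↑ ← ↲│     │
└─────────┴─────┴─────┘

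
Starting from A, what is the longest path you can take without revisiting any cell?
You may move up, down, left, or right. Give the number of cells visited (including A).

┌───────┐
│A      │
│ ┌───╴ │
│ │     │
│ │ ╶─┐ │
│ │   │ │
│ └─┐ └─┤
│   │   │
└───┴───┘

Finding longest simple path using DFS:
Start: (0, 0)
Longest path visits 11 cells
Path: A → right → right → right → down → left → left → down → right → down → right

Solution:

┌───────┐
│A → → ↓│
│ ┌───╴ │
│ │↓ ← ↲│
│ │ ╶─┐ │
│ │↳ ↓│ │
│ └─┐ └─┤
│   │↳ B│
└───┴───┘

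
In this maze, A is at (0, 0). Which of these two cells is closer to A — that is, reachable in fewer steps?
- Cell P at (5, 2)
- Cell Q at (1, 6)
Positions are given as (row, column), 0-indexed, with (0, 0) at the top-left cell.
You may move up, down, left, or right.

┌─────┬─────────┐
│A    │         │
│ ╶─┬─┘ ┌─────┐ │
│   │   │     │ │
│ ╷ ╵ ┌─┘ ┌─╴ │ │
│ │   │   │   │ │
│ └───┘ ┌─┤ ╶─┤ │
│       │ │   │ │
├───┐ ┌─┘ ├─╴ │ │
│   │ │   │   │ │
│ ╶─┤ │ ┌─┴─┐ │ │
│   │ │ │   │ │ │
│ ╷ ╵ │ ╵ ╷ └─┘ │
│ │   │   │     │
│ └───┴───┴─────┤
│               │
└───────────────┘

Shortest path A → P at (5, 2): 7 steps
Shortest path A → Q at (1, 6): 11 steps

P is closer (7 steps vs 11 steps).

Path to P:

┌─────┬─────────┐
│A    │         │
│ ╶─┬─┘ ┌─────┐ │
│↓  │   │     │ │
│ ╷ ╵ ┌─┘ ┌─╴ │ │
│↓│   │   │   │ │
│ └───┘ ┌─┤ ╶─┤ │
│↳ → ↓  │ │   │ │
├───┐ ┌─┘ ├─╴ │ │
│   │↓│   │   │ │
│ ╶─┤ │ ┌─┴─┐ │ │
│   │P│ │   │ │ │
│ ╷ ╵ │ ╵ ╷ └─┘ │
│ │   │   │     │
│ └───┴───┴─────┤
│               │
└───────────────┘

Path to Q:

┌─────┬─────────┐
│A    │         │
│ ╶─┬─┘ ┌─────┐ │
│↓  │   │↱ → Q│ │
│ ╷ ╵ ┌─┘ ┌─╴ │ │
│↓│   │↱ ↑│   │ │
│ └───┘ ┌─┤ ╶─┤ │
│↳ → → ↑│ │   │ │
├───┐ ┌─┘ ├─╴ │ │
│   │ │   │   │ │
│ ╶─┤ │ ┌─┴─┐ │ │
│   │ │ │   │ │ │
│ ╷ ╵ │ ╵ ╷ └─┘ │
│ │   │   │     │
│ └───┴───┴─────┤
│               │
└───────────────┘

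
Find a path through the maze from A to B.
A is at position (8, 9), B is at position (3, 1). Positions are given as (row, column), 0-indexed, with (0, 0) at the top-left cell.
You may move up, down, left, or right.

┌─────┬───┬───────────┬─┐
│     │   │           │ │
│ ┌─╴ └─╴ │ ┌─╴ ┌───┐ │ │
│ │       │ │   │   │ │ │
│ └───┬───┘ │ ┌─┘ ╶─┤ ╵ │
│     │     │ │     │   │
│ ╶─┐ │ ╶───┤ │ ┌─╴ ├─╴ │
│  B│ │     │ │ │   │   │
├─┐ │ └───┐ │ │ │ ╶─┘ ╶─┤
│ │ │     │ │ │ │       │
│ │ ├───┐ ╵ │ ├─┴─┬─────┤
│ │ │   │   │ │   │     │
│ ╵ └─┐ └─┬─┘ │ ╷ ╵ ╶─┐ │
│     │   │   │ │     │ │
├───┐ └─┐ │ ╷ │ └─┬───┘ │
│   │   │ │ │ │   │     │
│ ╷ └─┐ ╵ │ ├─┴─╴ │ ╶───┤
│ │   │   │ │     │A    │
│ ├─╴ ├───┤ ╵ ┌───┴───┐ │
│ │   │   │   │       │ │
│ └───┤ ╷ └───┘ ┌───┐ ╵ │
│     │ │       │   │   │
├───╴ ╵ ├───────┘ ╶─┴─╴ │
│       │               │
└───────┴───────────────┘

Finding the shortest path from (8, 9) to (3, 1):
Path length: 51 steps
Directions: up → right → right → up → up → left → left → down → left → up → left → down → down → right → down → left → left → down → left → up → up → up → right → up → up → up → up → up → right → up → left → left → down → down → left → left → down → right → right → down → down → left → up → left → left → up → up → left → left → down → right

Solution:

┌─────┬───┬───────────┬─┐
│     │   │↓ ← ↰      │ │
│ ┌─╴ └─╴ │ ┌─╴ ┌───┐ │ │
│ │       │↓│↱ ↑│   │ │ │
│ └───┬───┘ │ ┌─┘ ╶─┤ ╵ │
│↓ ← ↰│↓ ← ↲│↑│     │   │
│ ╶─┐ │ ╶───┤ │ ┌─╴ ├─╴ │
│↳ B│↑│↳ → ↓│↑│ │   │   │
├─┐ │ └───┐ │ │ │ ╶─┘ ╶─┤
│ │ │↑ ← ↰│↓│↑│ │       │
│ │ ├───┐ ╵ │ ├─┴─┬─────┤
│ │ │   │↑ ↲│↑│↓ ↰│↓ ← ↰│
│ ╵ └─┐ └─┬─┘ │ ╷ ╵ ╶─┐ │
│     │   │↱ ↑│↓│↑ ↲  │↑│
├───┐ └─┐ │ ╷ │ └─┬───┘ │
│   │   │ │↑│ │↳ ↓│↱ → ↑│
│ ╷ └─┐ ╵ │ ├─┴─╴ │ ╶───┤
│ │   │   │↑│↓ ← ↲│A    │
│ ├─╴ ├───┤ ╵ ┌───┴───┐ │
│ │   │   │↑ ↲│       │ │
│ └───┤ ╷ └───┘ ┌───┐ ╵ │
│     │ │       │   │   │
├───╴ ╵ ├───────┘ ╶─┴─╴ │
│       │               │
└───────┴───────────────┘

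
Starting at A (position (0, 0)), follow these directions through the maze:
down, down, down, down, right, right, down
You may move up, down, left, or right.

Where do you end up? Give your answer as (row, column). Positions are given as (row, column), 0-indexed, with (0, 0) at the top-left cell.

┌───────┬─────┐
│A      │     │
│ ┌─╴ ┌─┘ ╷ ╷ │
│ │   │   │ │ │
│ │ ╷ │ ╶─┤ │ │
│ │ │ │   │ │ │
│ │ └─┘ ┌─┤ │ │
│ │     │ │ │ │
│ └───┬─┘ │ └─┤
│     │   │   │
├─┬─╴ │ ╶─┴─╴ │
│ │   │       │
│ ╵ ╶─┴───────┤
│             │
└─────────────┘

Following directions step by step:
Start: (0, 0)
  down: (0, 0) → (1, 0)
  down: (1, 0) → (2, 0)
  down: (2, 0) → (3, 0)
  down: (3, 0) → (4, 0)
  right: (4, 0) → (4, 1)
  right: (4, 1) → (4, 2)
  down: (4, 2) → (5, 2)
Final position: (5, 2)

Path taken:

┌───────┬─────┐
│A      │     │
│ ┌─╴ ┌─┘ ╷ ╷ │
│↓│   │   │ │ │
│ │ ╷ │ ╶─┤ │ │
│↓│ │ │   │ │ │
│ │ └─┘ ┌─┤ │ │
│↓│     │ │ │ │
│ └───┬─┘ │ └─┤
│↳ → ↓│   │   │
├─┬─╴ │ ╶─┴─╴ │
│ │  B│       │
│ ╵ ╶─┴───────┤
│             │
└─────────────┘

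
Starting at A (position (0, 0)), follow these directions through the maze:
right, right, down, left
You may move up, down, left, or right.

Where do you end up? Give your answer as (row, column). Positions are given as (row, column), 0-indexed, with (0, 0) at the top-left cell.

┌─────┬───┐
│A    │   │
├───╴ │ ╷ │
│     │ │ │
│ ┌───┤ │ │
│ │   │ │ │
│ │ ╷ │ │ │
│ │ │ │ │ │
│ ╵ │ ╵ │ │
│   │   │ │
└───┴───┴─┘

Following directions step by step:
Start: (0, 0)
  right: (0, 0) → (0, 1)
  right: (0, 1) → (0, 2)
  down: (0, 2) → (1, 2)
  left: (1, 2) → (1, 1)
Final position: (1, 1)

Path taken:

┌─────┬───┐
│A → ↓│   │
├───╴ │ ╷ │
│  B ↲│ │ │
│ ┌───┤ │ │
│ │   │ │ │
│ │ ╷ │ │ │
│ │ │ │ │ │
│ ╵ │ ╵ │ │
│   │   │ │
└───┴───┴─┘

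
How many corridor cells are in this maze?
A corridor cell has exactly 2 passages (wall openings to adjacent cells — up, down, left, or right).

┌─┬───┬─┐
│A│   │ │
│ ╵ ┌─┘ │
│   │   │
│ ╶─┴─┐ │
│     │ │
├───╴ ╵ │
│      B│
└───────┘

Counting cells with exactly 2 passages:
Total corridor cells: 8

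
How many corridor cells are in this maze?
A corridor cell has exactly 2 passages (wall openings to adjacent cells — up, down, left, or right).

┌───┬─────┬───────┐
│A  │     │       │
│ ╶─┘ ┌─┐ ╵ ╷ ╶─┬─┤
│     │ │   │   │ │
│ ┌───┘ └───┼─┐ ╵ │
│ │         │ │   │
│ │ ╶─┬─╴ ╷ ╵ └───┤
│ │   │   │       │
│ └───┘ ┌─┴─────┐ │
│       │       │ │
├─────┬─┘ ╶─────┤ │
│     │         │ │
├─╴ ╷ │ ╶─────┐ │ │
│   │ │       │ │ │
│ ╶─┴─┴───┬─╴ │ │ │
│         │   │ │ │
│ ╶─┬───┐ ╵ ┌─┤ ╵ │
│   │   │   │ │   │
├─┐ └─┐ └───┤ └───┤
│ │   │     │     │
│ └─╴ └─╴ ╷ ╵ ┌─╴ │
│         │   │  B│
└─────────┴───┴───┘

Counting cells with exactly 2 passages:
Total corridor cells: 75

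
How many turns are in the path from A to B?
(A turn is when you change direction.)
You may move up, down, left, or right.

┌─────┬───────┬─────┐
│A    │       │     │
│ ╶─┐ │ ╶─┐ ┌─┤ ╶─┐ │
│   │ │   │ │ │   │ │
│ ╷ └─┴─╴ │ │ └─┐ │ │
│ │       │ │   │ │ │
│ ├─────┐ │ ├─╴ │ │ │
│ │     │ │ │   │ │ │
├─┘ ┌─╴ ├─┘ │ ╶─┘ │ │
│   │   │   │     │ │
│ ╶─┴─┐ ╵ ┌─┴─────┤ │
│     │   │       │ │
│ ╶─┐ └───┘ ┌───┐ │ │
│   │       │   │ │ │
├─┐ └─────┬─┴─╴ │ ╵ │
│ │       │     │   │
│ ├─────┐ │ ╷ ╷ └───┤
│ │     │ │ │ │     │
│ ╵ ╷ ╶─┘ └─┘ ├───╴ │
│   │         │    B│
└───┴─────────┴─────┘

Directions: down, right, down, right, right, right, up, left, up, right, right, down, down, down, down, left, down, left, up, up, left, left, down, left, down, down, right, down, right, right, right, down, down, right, right, up, up, right, down, right, right, down
Number of turns: 26

Solution:

┌─────┬───────┬─────┐
│A    │↱ → ↓  │     │
│ ╶─┐ │ ╶─┐ ┌─┤ ╶─┐ │
│↳ ↓│ │↑ ↰│↓│ │   │ │
│ ╷ └─┴─╴ │ │ └─┐ │ │
│ │↳ → → ↑│↓│   │ │ │
│ ├─────┐ │ ├─╴ │ │ │
│ │↓ ← ↰│ │↓│   │ │ │
├─┘ ┌─╴ ├─┘ │ ╶─┘ │ │
│↓ ↲│  ↑│↓ ↲│     │ │
│ ╶─┴─┐ ╵ ┌─┴─────┤ │
│↓    │↑ ↲│       │ │
│ ╶─┐ └───┘ ┌───┐ │ │
│↳ ↓│       │   │ │ │
├─┐ └─────┬─┴─╴ │ ╵ │
│ │↳ → → ↓│  ↱ ↓│   │
│ ├─────┐ │ ╷ ╷ └───┤
│ │     │↓│ │↑│↳ → ↓│
│ ╵ ╷ ╶─┘ └─┘ ├───╴ │
│   │    ↳ → ↑│    B│
└───┴─────────┴─────┘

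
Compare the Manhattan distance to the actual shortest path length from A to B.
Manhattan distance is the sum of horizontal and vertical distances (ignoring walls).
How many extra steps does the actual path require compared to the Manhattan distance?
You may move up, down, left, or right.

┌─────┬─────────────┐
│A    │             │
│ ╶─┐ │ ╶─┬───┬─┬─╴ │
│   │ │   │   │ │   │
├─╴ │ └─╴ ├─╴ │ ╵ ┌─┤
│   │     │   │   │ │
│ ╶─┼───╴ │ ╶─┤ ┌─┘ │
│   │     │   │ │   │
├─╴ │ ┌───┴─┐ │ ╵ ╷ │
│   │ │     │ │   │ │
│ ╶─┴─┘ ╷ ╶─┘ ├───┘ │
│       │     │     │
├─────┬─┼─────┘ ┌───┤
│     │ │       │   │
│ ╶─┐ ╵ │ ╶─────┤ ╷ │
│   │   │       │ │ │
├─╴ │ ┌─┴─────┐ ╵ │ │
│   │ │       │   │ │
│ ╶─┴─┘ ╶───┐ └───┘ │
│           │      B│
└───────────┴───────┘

Manhattan distance: |9 - 0| + |9 - 0| = 18
Actual path length: 44
Extra steps: 44 - 18 = 26

Solution:

┌─────┬─────────────┐
│A → ↓│↱ → → → → → ↓│
│ ╶─┐ │ ╶─┬───┬─┬─╴ │
│   │↓│↑ ↰│   │ │↓ ↲│
├─╴ │ └─╴ ├─╴ │ ╵ ┌─┤
│   │↳ → ↑│   │↓ ↲│ │
│ ╶─┼───╴ │ ╶─┤ ┌─┘ │
│   │     │   │↓│↱ ↓│
├─╴ │ ┌───┴─┐ │ ╵ ╷ │
│   │ │     │ │↳ ↑│↓│
│ ╶─┴─┘ ╷ ╶─┘ ├───┘ │
│       │     │↓ ← ↲│
├─────┬─┼─────┘ ┌───┤
│     │ │↓ ← ← ↲│↱ ↓│
│ ╶─┐ ╵ │ ╶─────┤ ╷ │
│   │   │↳ → → ↓│↑│↓│
├─╴ │ ┌─┴─────┐ ╵ │ │
│   │ │       │↳ ↑│↓│
│ ╶─┴─┘ ╶───┐ └───┘ │
│           │      B│
└───────────┴───────┘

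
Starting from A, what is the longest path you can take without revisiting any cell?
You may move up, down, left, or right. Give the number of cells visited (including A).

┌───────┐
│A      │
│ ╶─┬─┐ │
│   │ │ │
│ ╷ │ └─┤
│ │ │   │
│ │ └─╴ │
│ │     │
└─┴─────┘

Finding longest simple path using DFS:
Start: (0, 0)
Longest path visits 10 cells
Path: A → down → right → down → down → right → right → up → left → up

Solution:

┌───────┐
│A      │
│ ╶─┬─┐ │
│↳ ↓│B│ │
│ ╷ │ └─┤
│ │↓│↑ ↰│
│ │ └─╴ │
│ │↳ → ↑│
└─┴─────┘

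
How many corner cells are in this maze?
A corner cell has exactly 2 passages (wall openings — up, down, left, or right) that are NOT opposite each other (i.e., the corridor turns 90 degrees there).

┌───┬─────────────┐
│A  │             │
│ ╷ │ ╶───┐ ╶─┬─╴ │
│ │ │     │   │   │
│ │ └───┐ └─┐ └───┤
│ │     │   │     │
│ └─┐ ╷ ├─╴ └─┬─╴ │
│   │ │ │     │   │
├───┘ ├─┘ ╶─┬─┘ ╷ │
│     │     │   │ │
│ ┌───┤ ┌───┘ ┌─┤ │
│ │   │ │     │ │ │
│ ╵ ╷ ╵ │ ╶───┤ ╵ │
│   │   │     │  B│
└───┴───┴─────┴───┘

Counting corner cells (2 non-opposite passages):
Total corners: 34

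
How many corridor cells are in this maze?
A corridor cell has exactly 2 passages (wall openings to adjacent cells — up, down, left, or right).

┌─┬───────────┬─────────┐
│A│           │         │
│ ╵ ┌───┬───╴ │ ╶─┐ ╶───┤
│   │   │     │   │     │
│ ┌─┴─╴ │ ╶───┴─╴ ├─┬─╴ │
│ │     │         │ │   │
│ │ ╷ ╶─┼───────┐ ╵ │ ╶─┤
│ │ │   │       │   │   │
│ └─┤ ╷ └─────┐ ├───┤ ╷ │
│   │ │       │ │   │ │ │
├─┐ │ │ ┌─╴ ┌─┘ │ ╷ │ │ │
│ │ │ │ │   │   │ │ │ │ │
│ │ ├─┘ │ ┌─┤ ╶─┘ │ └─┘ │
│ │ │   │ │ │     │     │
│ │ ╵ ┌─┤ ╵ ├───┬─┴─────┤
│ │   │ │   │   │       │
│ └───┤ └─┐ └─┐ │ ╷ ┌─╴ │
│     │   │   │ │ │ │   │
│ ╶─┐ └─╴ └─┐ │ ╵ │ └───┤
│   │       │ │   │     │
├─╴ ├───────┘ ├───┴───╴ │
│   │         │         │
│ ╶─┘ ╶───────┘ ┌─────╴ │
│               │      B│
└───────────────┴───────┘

Counting cells with exactly 2 passages:
Total corridor cells: 114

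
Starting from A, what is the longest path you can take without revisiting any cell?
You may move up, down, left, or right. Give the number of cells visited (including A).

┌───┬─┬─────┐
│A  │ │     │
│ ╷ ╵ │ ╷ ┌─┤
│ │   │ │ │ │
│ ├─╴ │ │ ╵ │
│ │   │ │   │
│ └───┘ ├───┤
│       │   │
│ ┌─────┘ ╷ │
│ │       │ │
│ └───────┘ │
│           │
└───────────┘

Finding longest simple path using DFS:
Start: (0, 0)
Longest path visits 18 cells
Path: A → down → down → down → down → down → right → right → right → right → right → up → up → left → down → left → left → left

Solution:

┌───┬─┬─────┐
│A  │ │     │
│ ╷ ╵ │ ╷ ┌─┤
│↓│   │ │ │ │
│ ├─╴ │ │ ╵ │
│↓│   │ │   │
│ └───┘ ├───┤
│↓      │↓ ↰│
│ ┌─────┘ ╷ │
│↓│B ← ← ↲│↑│
│ └───────┘ │
│↳ → → → → ↑│
└───────────┘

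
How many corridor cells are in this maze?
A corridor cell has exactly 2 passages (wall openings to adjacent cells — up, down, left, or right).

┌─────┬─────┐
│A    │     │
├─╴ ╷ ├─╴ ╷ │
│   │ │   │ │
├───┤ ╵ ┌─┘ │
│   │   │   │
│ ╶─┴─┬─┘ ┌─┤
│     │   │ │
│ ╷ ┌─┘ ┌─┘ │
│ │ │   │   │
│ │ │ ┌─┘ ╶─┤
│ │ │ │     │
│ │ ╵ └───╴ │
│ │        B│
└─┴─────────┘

Counting cells with exactly 2 passages:
Total corridor cells: 28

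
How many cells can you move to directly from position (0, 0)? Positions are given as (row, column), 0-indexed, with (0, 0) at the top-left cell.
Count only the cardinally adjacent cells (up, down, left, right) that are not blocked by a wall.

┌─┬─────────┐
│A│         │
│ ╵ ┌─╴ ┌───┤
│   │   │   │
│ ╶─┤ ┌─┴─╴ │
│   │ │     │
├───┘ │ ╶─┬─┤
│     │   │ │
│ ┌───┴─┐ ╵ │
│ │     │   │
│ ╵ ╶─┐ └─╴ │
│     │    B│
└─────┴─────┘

Checking passable neighbors of (0, 0):
Neighbors: (1, 0)
Count: 1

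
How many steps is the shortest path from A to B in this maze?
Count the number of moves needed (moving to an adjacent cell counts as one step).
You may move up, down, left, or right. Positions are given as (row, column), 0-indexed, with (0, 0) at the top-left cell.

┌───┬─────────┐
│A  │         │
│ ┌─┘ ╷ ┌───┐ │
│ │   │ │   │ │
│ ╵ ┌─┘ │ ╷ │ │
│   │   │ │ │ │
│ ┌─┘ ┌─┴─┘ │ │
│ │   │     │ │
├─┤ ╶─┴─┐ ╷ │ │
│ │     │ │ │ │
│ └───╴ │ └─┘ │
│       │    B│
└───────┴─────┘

Using BFS to find shortest path:
Start: (0, 0), End: (5, 6)
Path found:
(0,0) → (1,0) → (2,0) → (2,1) → (1,1) → (1,2) → (0,2) → (0,3) → (0,4) → (0,5) → (0,6) → (1,6) → (2,6) → (3,6) → (4,6) → (5,6)
Number of steps: 15

Solution:

┌───┬─────────┐
│A  │↱ → → → ↓│
│ ┌─┘ ╷ ┌───┐ │
│↓│↱ ↑│ │   │↓│
│ ╵ ┌─┘ │ ╷ │ │
│↳ ↑│   │ │ │↓│
│ ┌─┘ ┌─┴─┘ │ │
│ │   │     │↓│
├─┤ ╶─┴─┐ ╷ │ │
│ │     │ │ │↓│
│ └───╴ │ └─┘ │
│       │    B│
└───────┴─────┘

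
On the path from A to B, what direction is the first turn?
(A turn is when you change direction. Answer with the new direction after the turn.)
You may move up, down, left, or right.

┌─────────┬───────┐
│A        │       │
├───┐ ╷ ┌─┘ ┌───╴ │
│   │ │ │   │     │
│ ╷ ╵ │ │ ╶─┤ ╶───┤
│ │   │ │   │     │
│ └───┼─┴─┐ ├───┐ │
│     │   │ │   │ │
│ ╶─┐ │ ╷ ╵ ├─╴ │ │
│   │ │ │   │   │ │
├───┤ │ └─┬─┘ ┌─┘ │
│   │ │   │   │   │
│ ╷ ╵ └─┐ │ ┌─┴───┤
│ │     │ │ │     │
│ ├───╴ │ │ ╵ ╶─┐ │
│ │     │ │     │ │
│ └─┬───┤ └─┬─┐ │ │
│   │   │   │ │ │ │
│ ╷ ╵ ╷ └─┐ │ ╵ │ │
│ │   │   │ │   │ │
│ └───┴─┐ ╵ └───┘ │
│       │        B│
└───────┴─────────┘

Directions: right, right, down, down, left, up, left, down, down, right, right, down, down, down, left, up, left, down, down, down, right, down, right, up, right, down, right, down, right, right, right, right
First turn direction: down

Solution:

┌─────────┬───────┐
│A → ↓    │       │
├───┐ ╷ ┌─┘ ┌───╴ │
│↓ ↰│↓│ │   │     │
│ ╷ ╵ │ │ ╶─┤ ╶───┤
│↓│↑ ↲│ │   │     │
│ └───┼─┴─┐ ├───┐ │
│↳ → ↓│   │ │   │ │
│ ╶─┐ │ ╷ ╵ ├─╴ │ │
│   │↓│ │   │   │ │
├───┤ │ └─┬─┘ ┌─┘ │
│↓ ↰│↓│   │   │   │
│ ╷ ╵ └─┐ │ ┌─┴───┤
│↓│↑ ↲  │ │ │     │
│ ├───╴ │ │ ╵ ╶─┐ │
│↓│     │ │     │ │
│ └─┬───┤ └─┬─┐ │ │
│↳ ↓│↱ ↓│   │ │ │ │
│ ╷ ╵ ╷ └─┐ │ ╵ │ │
│ │↳ ↑│↳ ↓│ │   │ │
│ └───┴─┐ ╵ └───┘ │
│       │↳ → → → B│
└───────┴─────────┘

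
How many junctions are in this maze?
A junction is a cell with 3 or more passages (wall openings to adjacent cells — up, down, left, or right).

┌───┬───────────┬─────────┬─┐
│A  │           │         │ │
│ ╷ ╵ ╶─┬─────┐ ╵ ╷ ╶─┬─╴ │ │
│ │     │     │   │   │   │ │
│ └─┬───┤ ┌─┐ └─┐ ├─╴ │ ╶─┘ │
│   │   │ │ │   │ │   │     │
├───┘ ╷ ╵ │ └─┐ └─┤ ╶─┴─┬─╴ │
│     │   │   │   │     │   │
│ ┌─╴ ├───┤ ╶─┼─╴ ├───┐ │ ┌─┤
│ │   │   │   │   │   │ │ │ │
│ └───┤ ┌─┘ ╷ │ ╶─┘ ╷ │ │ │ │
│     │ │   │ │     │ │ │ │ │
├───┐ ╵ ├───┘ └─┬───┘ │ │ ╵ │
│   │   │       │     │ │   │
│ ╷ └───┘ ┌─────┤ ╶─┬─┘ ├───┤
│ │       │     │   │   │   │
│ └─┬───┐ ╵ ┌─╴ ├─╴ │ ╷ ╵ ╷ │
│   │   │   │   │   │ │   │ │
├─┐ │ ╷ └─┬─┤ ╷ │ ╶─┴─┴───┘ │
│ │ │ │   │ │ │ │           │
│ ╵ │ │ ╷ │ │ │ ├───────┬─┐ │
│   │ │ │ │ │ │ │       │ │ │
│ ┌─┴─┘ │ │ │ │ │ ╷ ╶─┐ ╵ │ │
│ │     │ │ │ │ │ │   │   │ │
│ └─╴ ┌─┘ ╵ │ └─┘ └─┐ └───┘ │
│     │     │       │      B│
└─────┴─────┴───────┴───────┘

Checking each cell for number of passages:

Junctions found (3+ passages):
  (0, 9): 3 passages
  (1, 2): 3 passages
  (1, 8): 3 passages
  (2, 13): 3 passages
  (3, 2): 3 passages
  (3, 5): 3 passages
  (4, 5): 3 passages
  (6, 6): 3 passages
  (7, 4): 3 passages
  (7, 11): 3 passages
  (8, 7): 3 passages
  (9, 3): 3 passages
  (9, 13): 3 passages
  (10, 0): 3 passages
  (10, 9): 3 passages
  (11, 2): 3 passages
  (12, 4): 3 passages
  (12, 8): 3 passages
Total junctions: 18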